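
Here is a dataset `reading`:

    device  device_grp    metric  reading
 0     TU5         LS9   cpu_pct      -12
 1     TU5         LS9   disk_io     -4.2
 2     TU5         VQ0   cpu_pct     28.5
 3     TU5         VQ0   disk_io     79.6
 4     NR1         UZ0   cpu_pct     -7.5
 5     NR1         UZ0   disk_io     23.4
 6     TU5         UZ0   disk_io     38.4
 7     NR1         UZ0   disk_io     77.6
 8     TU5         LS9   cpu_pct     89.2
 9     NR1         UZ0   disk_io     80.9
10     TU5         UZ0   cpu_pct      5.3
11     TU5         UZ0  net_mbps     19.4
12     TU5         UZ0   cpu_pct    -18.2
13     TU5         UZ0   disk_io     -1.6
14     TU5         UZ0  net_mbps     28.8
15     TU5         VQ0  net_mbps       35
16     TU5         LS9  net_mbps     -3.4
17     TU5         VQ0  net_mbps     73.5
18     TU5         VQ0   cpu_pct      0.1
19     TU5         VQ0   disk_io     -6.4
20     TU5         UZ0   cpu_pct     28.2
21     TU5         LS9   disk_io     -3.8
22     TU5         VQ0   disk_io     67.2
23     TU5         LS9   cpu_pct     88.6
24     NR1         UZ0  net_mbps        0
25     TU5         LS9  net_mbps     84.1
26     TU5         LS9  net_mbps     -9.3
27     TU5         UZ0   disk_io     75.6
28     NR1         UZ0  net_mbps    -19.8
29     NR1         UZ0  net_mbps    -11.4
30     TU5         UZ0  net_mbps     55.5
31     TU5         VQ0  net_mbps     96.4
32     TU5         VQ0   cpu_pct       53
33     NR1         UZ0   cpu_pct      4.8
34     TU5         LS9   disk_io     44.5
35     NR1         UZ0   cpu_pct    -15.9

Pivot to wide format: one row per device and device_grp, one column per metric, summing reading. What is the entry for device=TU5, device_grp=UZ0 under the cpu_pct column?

Rows with device=TU5, device_grp=UZ0 and metric=cpu_pct: reading values are 5.3, -18.2, 28.2.
5.3 + -18.2 + 28.2 = 15.3.

15.3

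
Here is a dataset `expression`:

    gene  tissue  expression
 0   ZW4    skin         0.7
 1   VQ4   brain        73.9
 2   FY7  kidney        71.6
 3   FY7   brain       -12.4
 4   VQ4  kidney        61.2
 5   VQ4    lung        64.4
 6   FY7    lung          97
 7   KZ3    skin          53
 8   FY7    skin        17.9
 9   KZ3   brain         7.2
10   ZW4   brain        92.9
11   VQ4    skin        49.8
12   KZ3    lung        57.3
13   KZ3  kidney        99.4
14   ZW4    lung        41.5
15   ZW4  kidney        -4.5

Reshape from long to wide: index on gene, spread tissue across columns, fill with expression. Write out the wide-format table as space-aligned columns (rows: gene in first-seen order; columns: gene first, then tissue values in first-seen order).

Columns: gene plus the 4 distinct tissue values (skin, brain, kidney, lung).
For example, row ZW4 column skin takes expression=0.7 from the long row (ZW4, skin).

gene  skin  brain  kidney  lung
ZW4   0.7   92.9   -4.5    41.5
VQ4   49.8  73.9   61.2    64.4
FY7   17.9  -12.4  71.6    97  
KZ3   53    7.2    99.4    57.3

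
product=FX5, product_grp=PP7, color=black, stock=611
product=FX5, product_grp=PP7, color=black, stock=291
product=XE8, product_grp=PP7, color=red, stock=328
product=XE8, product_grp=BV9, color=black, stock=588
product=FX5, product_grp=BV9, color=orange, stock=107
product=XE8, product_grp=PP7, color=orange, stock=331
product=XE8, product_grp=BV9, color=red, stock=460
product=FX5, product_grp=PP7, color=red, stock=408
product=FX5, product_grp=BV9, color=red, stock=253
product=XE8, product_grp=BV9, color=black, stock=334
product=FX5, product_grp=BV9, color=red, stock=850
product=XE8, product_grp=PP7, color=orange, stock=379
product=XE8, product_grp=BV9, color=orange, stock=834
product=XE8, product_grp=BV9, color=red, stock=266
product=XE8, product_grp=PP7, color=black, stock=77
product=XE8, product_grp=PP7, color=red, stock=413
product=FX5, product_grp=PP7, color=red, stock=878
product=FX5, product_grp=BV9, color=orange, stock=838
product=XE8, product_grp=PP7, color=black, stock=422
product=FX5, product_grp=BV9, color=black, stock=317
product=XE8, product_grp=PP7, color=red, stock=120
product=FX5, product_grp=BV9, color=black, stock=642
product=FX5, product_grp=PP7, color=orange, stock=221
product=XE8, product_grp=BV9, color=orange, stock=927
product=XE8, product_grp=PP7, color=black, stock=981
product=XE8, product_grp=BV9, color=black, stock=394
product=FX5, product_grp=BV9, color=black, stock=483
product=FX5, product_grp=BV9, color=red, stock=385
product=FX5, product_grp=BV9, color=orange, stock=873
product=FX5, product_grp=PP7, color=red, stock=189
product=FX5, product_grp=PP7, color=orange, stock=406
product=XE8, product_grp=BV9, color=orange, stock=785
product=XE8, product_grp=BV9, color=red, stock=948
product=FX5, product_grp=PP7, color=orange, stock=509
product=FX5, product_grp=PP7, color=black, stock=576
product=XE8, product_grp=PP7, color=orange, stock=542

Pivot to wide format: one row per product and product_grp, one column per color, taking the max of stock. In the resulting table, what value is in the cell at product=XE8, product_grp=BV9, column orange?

Rows with product=XE8, product_grp=BV9 and color=orange: stock values are 834, 927, 785.
max(834, 927, 785) = 927.

927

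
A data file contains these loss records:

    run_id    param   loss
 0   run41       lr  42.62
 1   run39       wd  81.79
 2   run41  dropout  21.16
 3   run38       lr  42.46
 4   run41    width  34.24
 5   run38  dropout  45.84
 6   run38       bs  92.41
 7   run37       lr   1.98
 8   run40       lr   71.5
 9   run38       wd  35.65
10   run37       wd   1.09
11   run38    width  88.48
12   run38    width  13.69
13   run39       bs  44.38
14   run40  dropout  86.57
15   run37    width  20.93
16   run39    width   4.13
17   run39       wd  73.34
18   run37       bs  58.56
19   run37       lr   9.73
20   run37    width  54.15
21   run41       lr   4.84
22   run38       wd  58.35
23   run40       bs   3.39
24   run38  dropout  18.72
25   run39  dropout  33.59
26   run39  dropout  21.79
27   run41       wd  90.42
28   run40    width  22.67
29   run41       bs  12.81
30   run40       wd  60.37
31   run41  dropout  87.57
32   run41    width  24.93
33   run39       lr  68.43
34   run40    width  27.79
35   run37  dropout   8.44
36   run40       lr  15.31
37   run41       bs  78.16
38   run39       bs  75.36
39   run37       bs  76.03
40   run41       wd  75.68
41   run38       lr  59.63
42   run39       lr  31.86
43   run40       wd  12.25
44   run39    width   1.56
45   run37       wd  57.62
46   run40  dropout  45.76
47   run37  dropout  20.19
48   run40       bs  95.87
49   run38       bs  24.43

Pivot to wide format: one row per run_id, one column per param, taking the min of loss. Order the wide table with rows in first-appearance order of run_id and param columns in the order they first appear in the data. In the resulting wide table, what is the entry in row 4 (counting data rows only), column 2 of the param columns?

With rows in first-appearance order of run_id, row 4 is run_id=run37. param columns in first-appearance order: lr, wd, dropout, width, bs; column 2 is wd.
Long rows with run_id=run37, param=wd: min(1.09, 57.62) = 1.09.

1.09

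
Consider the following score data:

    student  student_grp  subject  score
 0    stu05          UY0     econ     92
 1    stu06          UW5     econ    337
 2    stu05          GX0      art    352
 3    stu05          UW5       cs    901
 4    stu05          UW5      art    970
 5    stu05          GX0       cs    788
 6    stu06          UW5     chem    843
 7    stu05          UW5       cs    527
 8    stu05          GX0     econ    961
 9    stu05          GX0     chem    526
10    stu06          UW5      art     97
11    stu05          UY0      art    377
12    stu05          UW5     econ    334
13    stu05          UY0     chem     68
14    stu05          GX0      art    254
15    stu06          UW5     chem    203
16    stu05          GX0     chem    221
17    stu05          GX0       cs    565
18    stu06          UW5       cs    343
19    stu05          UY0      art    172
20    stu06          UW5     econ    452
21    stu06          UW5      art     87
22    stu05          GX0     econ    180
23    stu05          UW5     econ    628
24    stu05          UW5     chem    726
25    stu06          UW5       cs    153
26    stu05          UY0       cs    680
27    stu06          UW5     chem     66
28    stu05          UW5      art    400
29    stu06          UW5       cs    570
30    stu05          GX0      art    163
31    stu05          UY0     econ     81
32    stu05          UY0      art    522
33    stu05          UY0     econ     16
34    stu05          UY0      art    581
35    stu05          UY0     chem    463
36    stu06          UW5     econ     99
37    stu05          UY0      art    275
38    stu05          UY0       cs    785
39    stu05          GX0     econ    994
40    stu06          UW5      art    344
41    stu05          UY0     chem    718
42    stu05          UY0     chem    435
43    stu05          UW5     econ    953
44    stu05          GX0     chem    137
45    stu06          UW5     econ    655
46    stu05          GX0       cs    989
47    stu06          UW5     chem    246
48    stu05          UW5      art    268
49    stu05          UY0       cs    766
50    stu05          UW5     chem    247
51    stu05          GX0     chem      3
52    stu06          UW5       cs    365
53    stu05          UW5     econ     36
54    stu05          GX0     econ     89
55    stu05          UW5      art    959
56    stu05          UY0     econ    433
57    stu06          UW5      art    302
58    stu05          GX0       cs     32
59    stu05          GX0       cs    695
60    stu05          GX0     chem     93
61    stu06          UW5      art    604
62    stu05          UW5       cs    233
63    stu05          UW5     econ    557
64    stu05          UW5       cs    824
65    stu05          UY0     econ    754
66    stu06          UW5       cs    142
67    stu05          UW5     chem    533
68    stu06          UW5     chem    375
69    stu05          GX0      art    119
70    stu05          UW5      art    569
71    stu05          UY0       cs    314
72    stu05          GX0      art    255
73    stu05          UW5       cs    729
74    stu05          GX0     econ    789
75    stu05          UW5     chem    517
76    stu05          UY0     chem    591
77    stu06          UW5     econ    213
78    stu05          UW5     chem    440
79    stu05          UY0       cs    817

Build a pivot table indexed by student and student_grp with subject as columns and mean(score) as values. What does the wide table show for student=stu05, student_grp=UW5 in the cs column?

642.80

Rows with student=stu05, student_grp=UW5 and subject=cs: score values are 901, 527, 233, 824, 729.
(901 + 527 + 233 + 824 + 729) / 5 = 642.80.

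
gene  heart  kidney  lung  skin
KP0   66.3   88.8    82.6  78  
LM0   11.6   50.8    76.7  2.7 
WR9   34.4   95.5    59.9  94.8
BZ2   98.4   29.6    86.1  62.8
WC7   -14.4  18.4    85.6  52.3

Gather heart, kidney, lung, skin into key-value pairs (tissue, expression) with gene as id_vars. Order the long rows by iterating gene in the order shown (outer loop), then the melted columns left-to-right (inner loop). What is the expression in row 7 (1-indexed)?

76.7

20 rows total (5 × 4). Row 7: index ⌊(7-1)/4⌋ = 1 into gene → LM0; (7-1) mod 4 = 2 into the melted columns → lung.
So row 7 is (LM0, lung, 76.7); expression = 76.7.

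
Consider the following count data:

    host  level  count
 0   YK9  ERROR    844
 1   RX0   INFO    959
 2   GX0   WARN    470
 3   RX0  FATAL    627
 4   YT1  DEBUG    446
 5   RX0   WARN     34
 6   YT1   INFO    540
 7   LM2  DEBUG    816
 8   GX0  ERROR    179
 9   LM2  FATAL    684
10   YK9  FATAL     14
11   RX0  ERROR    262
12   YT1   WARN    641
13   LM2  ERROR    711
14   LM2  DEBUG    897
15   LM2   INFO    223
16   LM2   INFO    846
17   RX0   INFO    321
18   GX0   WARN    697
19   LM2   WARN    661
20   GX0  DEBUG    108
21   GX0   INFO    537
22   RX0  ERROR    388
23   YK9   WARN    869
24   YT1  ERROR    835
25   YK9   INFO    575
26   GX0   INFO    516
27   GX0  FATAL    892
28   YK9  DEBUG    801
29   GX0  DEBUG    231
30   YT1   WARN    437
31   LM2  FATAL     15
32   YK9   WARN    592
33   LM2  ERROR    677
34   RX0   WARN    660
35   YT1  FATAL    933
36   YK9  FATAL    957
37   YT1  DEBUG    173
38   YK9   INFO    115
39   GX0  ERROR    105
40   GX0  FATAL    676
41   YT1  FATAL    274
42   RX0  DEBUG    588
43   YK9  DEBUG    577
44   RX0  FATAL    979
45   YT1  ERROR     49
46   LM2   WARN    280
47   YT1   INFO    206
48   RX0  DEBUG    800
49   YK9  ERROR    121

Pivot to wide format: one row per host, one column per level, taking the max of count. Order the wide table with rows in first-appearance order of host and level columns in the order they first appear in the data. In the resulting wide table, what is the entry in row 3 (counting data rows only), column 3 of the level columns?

With rows in first-appearance order of host, row 3 is host=GX0. level columns in first-appearance order: ERROR, INFO, WARN, FATAL, DEBUG; column 3 is WARN.
Long rows with host=GX0, level=WARN: max(470, 697) = 697.

697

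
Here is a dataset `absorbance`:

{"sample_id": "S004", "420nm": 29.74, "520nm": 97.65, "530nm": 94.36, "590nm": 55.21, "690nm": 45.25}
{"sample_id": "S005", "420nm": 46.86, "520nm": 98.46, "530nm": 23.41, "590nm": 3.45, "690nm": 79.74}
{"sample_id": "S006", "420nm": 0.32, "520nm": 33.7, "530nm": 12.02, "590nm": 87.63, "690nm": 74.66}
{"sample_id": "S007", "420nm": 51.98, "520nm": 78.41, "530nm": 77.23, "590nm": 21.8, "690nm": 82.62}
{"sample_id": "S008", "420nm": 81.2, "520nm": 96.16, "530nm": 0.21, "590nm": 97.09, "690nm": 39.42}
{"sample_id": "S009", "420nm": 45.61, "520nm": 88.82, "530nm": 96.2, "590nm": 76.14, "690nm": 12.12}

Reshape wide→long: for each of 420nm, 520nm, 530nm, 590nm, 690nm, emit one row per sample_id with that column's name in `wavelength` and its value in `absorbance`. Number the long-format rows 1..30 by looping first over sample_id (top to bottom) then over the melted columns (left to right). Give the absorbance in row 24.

97.09

30 rows total (6 × 5). Row 24: index ⌊(24-1)/5⌋ = 4 into sample_id → S008; (24-1) mod 5 = 3 into the melted columns → 590nm.
So row 24 is (S008, 590nm, 97.09); absorbance = 97.09.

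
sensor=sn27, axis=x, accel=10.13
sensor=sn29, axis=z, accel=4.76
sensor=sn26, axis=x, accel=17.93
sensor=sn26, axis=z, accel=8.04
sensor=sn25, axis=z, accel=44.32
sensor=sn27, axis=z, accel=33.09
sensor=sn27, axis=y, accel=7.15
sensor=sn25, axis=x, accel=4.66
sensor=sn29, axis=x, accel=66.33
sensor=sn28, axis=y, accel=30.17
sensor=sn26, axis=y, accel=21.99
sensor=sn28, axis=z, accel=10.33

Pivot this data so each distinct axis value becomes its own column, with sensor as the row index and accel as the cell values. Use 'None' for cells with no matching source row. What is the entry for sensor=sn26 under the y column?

The long row with sensor=sn26, axis=y has accel=21.99.

21.99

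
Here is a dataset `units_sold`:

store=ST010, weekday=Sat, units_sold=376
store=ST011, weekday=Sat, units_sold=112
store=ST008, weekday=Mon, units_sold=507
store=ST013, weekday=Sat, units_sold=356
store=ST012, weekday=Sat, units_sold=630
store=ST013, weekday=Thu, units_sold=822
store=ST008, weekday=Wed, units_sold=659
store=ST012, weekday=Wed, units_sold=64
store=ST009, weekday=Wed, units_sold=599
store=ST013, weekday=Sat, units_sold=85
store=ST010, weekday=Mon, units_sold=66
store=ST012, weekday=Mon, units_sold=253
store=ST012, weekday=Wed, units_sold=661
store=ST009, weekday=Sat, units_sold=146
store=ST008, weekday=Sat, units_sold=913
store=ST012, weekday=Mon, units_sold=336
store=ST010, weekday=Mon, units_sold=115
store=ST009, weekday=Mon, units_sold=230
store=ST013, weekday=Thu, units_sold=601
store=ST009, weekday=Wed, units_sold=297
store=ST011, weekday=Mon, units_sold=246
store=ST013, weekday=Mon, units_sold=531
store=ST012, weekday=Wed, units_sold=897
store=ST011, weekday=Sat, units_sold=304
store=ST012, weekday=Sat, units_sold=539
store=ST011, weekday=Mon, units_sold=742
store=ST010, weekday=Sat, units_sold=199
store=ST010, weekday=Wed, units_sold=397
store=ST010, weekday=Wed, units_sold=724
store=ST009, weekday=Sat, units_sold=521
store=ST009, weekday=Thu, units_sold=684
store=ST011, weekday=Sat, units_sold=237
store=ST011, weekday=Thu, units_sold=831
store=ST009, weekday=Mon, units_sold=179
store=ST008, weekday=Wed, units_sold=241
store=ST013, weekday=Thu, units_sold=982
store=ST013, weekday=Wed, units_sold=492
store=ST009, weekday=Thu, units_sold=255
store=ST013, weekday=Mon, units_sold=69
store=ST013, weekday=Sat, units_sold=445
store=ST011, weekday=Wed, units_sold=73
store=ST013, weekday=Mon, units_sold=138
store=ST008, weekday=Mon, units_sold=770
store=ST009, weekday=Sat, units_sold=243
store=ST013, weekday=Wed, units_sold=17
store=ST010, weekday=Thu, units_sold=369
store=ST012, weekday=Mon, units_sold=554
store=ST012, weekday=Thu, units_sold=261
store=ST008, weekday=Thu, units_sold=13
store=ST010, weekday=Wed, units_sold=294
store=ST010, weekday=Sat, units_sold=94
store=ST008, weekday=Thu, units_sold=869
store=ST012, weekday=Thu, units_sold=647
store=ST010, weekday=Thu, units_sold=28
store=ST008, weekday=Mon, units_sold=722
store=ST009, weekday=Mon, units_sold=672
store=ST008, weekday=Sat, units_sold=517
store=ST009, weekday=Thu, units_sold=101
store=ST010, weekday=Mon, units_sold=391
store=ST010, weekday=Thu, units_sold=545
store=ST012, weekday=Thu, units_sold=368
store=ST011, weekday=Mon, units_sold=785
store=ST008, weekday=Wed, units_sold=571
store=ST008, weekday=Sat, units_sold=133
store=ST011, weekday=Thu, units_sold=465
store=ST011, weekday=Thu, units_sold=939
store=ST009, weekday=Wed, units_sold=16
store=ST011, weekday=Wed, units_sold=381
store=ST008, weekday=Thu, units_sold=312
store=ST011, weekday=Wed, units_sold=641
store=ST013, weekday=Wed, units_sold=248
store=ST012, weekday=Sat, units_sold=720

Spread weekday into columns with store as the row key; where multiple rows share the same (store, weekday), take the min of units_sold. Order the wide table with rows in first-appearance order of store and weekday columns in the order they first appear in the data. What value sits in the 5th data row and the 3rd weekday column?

261

With rows in first-appearance order of store, row 5 is store=ST012. weekday columns in first-appearance order: Sat, Mon, Thu, Wed; column 3 is Thu.
Long rows with store=ST012, weekday=Thu: min(261, 647, 368) = 261.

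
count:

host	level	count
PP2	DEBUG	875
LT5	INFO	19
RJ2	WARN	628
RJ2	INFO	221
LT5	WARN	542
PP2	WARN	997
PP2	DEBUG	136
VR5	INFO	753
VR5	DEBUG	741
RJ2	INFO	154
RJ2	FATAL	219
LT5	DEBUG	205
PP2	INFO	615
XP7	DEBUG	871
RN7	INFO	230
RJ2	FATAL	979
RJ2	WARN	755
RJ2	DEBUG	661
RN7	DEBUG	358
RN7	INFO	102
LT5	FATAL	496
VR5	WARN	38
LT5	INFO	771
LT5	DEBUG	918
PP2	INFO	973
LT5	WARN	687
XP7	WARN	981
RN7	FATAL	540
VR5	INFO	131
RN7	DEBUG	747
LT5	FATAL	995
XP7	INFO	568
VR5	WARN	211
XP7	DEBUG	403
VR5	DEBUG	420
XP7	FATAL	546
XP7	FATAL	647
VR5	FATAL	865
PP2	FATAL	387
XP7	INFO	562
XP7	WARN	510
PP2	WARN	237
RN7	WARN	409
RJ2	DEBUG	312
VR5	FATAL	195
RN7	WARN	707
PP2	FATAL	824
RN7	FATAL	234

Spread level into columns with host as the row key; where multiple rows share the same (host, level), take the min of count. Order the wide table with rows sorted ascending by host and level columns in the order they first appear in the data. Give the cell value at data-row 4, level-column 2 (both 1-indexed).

With rows sorted ascending by host, row 4 is host=RN7. level columns in first-appearance order: DEBUG, INFO, WARN, FATAL; column 2 is INFO.
Long rows with host=RN7, level=INFO: min(230, 102) = 102.

102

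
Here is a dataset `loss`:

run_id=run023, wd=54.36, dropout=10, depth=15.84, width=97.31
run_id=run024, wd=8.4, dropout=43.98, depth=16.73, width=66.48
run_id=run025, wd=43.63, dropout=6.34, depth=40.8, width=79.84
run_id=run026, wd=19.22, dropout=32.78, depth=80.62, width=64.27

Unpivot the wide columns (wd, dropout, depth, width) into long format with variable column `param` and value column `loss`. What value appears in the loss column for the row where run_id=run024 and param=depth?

Unpivoting turns each (run_id, wide-column) pair into one long row.
The wide cell at row run024, column depth holds 16.73, so the long row (run024, depth) has loss=16.73.

16.73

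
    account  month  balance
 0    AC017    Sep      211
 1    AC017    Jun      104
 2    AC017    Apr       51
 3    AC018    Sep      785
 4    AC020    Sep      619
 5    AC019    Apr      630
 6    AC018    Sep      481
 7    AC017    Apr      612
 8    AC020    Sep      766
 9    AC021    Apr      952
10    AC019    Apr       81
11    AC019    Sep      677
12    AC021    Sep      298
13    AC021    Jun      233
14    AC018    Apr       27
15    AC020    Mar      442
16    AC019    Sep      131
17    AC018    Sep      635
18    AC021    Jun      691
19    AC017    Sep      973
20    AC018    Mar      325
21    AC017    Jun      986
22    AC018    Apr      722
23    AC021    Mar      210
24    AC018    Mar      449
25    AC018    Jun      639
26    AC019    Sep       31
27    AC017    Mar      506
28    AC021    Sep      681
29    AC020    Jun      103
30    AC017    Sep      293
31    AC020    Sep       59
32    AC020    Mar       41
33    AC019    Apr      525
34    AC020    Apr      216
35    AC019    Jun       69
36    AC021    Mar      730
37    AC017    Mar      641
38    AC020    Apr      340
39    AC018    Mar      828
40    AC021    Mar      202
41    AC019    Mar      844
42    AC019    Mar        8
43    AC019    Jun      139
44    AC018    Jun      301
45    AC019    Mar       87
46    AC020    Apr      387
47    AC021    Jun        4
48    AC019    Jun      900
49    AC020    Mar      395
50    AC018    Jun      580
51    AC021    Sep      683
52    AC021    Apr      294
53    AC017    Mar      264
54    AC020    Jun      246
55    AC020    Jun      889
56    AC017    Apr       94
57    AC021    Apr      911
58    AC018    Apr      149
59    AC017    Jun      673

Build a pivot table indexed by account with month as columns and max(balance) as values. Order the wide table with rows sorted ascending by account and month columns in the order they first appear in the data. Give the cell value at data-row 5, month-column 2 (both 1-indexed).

691

With rows sorted ascending by account, row 5 is account=AC021. month columns in first-appearance order: Sep, Jun, Apr, Mar; column 2 is Jun.
Long rows with account=AC021, month=Jun: max(233, 691, 4) = 691.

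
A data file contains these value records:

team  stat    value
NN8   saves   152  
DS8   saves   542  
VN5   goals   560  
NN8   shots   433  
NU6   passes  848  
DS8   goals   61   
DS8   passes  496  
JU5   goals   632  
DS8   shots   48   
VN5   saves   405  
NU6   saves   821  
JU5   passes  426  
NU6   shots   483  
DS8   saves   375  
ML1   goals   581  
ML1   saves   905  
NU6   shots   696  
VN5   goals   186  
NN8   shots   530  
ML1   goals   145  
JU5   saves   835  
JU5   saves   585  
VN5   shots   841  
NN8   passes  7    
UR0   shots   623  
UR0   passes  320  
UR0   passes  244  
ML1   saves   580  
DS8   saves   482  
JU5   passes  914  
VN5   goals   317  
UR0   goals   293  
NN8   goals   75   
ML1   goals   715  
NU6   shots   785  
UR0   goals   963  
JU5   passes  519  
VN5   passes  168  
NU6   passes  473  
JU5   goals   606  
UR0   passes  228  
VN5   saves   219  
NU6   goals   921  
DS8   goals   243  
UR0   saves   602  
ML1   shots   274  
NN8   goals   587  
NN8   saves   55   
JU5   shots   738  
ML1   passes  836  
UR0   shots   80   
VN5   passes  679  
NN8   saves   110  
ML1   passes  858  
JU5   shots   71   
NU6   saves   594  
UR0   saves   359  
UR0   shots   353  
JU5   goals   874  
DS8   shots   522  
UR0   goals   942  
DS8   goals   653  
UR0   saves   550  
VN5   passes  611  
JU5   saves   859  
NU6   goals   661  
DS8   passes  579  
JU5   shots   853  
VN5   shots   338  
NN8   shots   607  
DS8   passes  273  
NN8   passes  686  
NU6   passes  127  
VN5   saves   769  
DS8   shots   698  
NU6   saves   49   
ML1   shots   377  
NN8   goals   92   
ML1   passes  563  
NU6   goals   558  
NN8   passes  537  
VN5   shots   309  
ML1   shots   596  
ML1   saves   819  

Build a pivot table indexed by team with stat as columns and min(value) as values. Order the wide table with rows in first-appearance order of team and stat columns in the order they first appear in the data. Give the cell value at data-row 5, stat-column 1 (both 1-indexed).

With rows in first-appearance order of team, row 5 is team=JU5. stat columns in first-appearance order: saves, goals, shots, passes; column 1 is saves.
Long rows with team=JU5, stat=saves: min(835, 585, 859) = 585.

585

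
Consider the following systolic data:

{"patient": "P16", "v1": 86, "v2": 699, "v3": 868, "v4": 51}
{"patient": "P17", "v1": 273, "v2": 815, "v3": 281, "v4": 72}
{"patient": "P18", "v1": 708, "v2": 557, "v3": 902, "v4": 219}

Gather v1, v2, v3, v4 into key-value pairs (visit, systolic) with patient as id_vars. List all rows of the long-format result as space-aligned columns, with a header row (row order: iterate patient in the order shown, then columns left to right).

patient  visit  systolic
P16      v1     86      
P16      v2     699     
P16      v3     868     
P16      v4     51      
P17      v1     273     
P17      v2     815     
P17      v3     281     
P17      v4     72      
P18      v1     708     
P18      v2     557     
P18      v3     902     
P18      v4     219     

Each (patient, column) pair becomes one row: 3 × 4 = 12 rows.
For example, (P16, v1) → systolic=86.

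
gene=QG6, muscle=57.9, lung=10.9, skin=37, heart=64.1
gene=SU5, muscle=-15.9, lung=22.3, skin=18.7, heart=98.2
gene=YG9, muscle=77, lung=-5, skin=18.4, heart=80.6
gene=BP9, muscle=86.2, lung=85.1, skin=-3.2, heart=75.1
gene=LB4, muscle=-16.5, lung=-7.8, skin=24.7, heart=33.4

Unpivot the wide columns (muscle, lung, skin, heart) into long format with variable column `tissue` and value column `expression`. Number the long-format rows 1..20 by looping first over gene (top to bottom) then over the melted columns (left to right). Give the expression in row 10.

20 rows total (5 × 4). Row 10: index ⌊(10-1)/4⌋ = 2 into gene → YG9; (10-1) mod 4 = 1 into the melted columns → lung.
So row 10 is (YG9, lung, -5); expression = -5.

-5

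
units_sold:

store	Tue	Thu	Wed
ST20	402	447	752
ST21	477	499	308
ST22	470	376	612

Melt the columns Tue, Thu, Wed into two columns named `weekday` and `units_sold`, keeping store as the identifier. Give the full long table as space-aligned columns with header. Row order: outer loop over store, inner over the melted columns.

Each (store, column) pair becomes one row: 3 × 3 = 9 rows.
For example, (ST20, Tue) → units_sold=402.

store  weekday  units_sold
ST20   Tue      402       
ST20   Thu      447       
ST20   Wed      752       
ST21   Tue      477       
ST21   Thu      499       
ST21   Wed      308       
ST22   Tue      470       
ST22   Thu      376       
ST22   Wed      612       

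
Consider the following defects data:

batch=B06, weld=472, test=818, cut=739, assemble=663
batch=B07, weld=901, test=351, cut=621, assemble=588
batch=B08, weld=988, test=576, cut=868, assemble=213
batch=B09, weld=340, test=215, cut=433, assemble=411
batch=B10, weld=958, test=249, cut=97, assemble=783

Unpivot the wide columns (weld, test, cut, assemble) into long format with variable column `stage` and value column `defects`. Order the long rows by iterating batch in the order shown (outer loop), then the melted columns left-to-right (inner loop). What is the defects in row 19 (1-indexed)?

97

20 rows total (5 × 4). Row 19: index ⌊(19-1)/4⌋ = 4 into batch → B10; (19-1) mod 4 = 2 into the melted columns → cut.
So row 19 is (B10, cut, 97); defects = 97.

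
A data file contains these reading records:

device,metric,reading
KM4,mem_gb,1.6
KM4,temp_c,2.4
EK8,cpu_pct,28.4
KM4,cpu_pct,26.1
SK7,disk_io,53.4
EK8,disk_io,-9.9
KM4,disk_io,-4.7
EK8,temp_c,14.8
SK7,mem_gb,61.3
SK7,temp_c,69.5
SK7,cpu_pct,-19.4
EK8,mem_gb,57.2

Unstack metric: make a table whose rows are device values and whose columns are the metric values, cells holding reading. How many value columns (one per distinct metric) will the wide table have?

4 distinct metric values: temp_c, disk_io, mem_gb, cpu_pct.

4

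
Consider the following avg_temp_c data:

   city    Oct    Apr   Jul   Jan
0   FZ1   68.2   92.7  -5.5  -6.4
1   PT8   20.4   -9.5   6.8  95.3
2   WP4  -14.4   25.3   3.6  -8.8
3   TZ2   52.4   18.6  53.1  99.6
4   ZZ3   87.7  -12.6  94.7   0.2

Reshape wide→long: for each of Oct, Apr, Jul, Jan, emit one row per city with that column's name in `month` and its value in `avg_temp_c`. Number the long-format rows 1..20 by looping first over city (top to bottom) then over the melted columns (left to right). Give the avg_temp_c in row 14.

20 rows total (5 × 4). Row 14: index ⌊(14-1)/4⌋ = 3 into city → TZ2; (14-1) mod 4 = 1 into the melted columns → Apr.
So row 14 is (TZ2, Apr, 18.6); avg_temp_c = 18.6.

18.6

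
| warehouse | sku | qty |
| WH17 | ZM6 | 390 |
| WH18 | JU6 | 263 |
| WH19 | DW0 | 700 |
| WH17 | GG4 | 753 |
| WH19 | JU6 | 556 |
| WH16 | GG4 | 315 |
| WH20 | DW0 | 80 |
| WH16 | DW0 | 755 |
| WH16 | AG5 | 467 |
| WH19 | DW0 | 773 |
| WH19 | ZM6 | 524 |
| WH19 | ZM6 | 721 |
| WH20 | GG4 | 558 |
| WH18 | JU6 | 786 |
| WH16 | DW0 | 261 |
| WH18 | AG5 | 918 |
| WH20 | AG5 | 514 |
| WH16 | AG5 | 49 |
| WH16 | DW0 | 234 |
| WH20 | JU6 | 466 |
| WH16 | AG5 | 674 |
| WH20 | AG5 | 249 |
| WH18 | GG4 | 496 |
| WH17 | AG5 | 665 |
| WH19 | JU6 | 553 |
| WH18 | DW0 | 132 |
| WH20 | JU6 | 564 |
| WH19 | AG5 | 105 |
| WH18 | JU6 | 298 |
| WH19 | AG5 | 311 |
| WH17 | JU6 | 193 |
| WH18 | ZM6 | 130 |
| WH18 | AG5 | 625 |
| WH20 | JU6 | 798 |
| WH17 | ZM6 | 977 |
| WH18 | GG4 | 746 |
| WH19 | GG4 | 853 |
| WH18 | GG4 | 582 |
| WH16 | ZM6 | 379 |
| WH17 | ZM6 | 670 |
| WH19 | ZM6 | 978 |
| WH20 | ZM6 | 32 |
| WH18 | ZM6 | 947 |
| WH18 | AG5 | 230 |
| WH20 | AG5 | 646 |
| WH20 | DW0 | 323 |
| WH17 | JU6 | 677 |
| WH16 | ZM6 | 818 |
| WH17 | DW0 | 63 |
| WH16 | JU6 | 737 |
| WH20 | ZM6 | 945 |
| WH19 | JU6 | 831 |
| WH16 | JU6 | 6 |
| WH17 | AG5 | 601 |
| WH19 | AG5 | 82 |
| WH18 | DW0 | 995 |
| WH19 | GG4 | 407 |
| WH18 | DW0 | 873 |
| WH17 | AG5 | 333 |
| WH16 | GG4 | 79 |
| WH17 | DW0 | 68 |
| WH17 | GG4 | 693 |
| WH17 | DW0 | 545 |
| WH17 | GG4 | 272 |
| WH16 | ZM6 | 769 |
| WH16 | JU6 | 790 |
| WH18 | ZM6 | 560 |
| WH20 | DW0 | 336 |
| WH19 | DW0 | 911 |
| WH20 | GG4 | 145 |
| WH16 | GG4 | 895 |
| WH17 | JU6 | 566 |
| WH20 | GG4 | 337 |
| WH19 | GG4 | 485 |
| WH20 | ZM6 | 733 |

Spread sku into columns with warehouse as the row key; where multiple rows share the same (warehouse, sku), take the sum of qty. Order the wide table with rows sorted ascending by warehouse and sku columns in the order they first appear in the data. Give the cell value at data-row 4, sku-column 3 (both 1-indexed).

With rows sorted ascending by warehouse, row 4 is warehouse=WH19. sku columns in first-appearance order: ZM6, JU6, DW0, GG4, AG5; column 3 is DW0.
Long rows with warehouse=WH19, sku=DW0: 700 + 773 + 911 = 2384.

2384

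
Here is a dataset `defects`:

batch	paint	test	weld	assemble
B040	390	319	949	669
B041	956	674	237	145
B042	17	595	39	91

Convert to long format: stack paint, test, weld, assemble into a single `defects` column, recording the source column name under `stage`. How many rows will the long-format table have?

3 batch values × 4 melted columns = 12 rows.

12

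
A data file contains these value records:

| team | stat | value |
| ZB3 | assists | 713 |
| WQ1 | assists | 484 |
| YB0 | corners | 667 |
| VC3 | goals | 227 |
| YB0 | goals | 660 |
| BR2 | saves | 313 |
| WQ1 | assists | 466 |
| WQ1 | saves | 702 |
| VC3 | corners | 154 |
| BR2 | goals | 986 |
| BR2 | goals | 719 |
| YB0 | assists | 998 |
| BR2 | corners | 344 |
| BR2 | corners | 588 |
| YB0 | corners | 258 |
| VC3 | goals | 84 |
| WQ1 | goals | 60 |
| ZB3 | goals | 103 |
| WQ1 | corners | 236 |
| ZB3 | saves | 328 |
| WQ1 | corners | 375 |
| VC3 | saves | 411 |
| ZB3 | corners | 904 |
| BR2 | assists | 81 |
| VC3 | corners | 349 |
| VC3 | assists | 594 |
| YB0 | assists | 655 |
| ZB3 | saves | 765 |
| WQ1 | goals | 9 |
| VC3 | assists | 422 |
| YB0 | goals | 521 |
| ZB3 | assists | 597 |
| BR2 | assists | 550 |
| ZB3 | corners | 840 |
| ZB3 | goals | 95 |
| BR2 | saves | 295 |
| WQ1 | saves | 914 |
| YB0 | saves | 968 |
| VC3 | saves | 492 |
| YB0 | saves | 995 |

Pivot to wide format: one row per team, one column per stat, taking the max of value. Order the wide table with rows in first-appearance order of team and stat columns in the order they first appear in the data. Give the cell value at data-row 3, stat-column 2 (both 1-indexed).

667

With rows in first-appearance order of team, row 3 is team=YB0. stat columns in first-appearance order: assists, corners, goals, saves; column 2 is corners.
Long rows with team=YB0, stat=corners: max(667, 258) = 667.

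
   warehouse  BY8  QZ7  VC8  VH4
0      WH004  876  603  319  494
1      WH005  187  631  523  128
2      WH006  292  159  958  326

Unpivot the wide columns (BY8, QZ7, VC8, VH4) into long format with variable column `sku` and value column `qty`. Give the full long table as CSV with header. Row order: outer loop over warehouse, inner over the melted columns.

warehouse,sku,qty
WH004,BY8,876
WH004,QZ7,603
WH004,VC8,319
WH004,VH4,494
WH005,BY8,187
WH005,QZ7,631
WH005,VC8,523
WH005,VH4,128
WH006,BY8,292
WH006,QZ7,159
WH006,VC8,958
WH006,VH4,326

Each (warehouse, column) pair becomes one row: 3 × 4 = 12 rows.
For example, (WH004, BY8) → qty=876.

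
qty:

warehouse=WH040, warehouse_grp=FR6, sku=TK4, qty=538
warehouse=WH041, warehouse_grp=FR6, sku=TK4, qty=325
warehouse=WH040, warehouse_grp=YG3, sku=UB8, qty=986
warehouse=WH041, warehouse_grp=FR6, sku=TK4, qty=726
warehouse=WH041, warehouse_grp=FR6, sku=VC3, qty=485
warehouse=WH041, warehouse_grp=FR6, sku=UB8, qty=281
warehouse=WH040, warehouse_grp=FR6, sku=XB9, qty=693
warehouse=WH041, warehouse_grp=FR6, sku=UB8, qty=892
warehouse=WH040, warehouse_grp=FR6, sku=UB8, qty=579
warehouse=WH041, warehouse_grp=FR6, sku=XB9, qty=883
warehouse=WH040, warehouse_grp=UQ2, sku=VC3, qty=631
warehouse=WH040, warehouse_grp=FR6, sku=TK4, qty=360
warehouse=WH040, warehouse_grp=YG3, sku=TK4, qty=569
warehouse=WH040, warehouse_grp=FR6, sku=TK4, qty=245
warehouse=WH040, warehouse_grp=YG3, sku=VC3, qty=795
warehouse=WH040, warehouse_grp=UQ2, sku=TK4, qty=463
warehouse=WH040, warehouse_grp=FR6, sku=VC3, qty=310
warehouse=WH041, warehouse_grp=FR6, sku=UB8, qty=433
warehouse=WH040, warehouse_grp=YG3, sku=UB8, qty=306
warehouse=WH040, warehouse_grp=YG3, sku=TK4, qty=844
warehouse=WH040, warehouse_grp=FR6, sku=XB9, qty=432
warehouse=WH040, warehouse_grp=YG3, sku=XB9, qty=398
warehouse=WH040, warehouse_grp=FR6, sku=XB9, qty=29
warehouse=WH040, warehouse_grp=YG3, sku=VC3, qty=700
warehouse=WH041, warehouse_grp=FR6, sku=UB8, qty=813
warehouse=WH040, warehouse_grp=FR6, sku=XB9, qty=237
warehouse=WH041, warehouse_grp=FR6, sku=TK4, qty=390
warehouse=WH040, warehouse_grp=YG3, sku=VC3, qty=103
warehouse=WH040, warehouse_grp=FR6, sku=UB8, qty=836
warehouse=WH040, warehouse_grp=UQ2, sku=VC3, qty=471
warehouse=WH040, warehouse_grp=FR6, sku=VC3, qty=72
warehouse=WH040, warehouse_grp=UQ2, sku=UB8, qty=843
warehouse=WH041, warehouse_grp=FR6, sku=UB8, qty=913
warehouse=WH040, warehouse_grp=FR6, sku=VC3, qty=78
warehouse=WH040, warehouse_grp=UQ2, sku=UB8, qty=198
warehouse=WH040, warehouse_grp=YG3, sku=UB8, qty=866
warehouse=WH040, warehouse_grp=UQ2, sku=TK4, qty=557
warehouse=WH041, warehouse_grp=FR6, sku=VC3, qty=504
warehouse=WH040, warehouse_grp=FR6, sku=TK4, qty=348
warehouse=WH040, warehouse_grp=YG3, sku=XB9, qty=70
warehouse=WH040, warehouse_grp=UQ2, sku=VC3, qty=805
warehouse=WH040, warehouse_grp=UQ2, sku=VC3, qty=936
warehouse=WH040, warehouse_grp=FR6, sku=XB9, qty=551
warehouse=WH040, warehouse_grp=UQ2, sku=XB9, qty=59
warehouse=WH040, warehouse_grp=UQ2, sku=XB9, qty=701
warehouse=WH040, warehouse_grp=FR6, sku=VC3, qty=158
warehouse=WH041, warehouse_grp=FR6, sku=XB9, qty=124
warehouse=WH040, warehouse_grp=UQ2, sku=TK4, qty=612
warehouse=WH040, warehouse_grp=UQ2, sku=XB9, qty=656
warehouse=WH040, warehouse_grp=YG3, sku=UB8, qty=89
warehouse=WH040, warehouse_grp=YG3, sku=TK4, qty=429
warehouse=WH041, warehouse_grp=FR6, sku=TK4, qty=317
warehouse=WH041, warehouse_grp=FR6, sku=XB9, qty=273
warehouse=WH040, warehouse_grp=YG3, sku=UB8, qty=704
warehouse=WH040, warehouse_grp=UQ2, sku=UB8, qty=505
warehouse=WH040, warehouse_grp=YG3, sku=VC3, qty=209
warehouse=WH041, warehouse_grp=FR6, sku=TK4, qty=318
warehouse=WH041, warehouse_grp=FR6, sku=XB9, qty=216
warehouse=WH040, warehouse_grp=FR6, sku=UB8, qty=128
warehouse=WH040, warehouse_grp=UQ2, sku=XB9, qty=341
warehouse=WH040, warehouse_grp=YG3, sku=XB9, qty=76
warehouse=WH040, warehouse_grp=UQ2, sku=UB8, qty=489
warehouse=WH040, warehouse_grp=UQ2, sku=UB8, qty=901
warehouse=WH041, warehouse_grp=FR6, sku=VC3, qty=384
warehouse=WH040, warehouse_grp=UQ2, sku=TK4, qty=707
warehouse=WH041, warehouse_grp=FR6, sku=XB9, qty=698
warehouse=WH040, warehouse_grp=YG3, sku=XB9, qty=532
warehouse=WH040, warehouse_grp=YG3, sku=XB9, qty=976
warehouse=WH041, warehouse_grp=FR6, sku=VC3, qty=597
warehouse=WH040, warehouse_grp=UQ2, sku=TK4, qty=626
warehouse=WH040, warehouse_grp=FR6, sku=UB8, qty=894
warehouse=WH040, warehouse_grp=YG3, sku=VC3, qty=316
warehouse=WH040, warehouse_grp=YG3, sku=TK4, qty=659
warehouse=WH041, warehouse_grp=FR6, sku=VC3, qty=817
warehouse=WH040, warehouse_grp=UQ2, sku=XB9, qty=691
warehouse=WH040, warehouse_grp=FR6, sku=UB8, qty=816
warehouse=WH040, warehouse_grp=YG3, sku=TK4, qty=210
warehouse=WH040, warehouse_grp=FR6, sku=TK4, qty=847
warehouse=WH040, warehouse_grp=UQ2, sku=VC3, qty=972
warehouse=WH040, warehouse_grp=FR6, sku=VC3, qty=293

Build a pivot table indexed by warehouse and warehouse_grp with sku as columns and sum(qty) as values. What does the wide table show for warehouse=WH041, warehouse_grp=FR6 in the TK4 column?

2076

Rows with warehouse=WH041, warehouse_grp=FR6 and sku=TK4: qty values are 325, 726, 390, 317, 318.
325 + 726 + 390 + 317 + 318 = 2076.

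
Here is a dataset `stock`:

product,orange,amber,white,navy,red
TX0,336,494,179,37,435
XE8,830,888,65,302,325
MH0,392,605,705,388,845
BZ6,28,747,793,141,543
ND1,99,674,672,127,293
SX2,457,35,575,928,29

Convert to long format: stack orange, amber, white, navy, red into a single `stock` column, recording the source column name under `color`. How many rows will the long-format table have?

30

6 product values × 5 melted columns = 30 rows.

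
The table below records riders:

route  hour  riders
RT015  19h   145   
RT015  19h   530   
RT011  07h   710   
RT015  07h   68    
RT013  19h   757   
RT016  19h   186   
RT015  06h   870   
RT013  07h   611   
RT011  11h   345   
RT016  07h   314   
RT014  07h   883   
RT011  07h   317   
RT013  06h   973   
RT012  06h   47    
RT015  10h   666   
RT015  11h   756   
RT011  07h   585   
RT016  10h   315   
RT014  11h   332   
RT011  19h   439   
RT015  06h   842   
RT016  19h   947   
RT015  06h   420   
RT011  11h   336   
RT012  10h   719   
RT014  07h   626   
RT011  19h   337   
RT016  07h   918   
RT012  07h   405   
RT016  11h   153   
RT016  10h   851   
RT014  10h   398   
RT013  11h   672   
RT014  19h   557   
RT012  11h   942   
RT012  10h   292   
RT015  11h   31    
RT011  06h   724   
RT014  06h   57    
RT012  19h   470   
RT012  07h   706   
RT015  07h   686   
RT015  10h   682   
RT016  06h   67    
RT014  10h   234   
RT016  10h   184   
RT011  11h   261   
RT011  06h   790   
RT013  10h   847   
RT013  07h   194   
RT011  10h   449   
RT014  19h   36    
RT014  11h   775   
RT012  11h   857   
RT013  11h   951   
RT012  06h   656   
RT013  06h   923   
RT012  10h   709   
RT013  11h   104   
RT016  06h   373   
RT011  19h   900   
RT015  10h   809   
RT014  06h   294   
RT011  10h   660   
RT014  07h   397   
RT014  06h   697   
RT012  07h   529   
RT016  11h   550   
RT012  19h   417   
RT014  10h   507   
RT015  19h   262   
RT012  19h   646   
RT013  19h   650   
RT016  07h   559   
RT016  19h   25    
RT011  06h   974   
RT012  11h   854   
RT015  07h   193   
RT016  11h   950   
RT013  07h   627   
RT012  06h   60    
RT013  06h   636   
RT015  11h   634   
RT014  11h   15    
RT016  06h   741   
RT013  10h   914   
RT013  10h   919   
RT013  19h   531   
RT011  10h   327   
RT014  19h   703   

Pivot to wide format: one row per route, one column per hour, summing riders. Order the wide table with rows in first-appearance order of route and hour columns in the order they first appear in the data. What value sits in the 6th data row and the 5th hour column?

1720

With rows in first-appearance order of route, row 6 is route=RT012. hour columns in first-appearance order: 19h, 07h, 06h, 11h, 10h; column 5 is 10h.
Long rows with route=RT012, hour=10h: 719 + 292 + 709 = 1720.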